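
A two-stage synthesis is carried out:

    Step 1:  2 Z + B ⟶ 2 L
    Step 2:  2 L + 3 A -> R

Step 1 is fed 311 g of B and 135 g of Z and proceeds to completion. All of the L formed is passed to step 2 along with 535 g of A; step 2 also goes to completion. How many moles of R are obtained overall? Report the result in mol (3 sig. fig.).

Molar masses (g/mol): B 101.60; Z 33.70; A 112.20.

1.59 mol

Step 1:
n(B) = 311.0 / 101.60 = 3.061 mol
n(Z) = 135.0 / 33.70 = 4.006 mol
n/ν for B = 3.061/1 = 3.061
n/ν for Z = 4.006/2 = 2.003
Smallest n/ν is Z → limiting reagent.
n(L) produced = (2/2) × 4.006 = 4.006 mol
Step 2:
n(L) available = 4.006 mol
n(A) = 535.0 / 112.20 = 4.768 mol
n/ν for L = 4.006/2 = 2.003
n/ν for A = 4.768/3 = 1.589
Smallest n/ν is A → limiting reagent.
n(R) = (1/3) × 4.768 = 1.589 mol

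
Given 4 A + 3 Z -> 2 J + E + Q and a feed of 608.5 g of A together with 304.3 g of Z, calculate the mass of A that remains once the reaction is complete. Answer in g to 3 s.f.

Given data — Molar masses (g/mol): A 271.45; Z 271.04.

202 g

n(A) = 608.5 / 271.45 = 2.242 mol
n(Z) = 304.3 / 271.04 = 1.123 mol
n/ν for A = 2.242/4 = 0.5605
n/ν for Z = 1.123/3 = 0.3743
Smallest n/ν is Z → limiting reagent.
A consumed = (4/3) × 1.123 = 1.497 mol
A remaining = 2.242 − 1.497 = 0.7450 mol
mass = 0.7450 × 271.45 = 202.2 g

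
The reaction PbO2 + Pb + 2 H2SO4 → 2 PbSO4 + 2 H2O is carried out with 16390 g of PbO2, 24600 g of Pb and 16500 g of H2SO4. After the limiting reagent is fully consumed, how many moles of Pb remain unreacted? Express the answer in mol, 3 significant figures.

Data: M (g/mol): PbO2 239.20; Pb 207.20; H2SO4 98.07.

n(PbO2) = 16390 / 239.20 = 68.52 mol
n(Pb) = 24600 / 207.20 = 118.7 mol
n(H2SO4) = 16500 / 98.07 = 168.2 mol
n/ν for PbO2 = 68.52/1 = 68.52
n/ν for Pb = 118.7/1 = 118.7
n/ν for H2SO4 = 168.2/2 = 84.10
Smallest n/ν is PbO2 → limiting reagent.
Pb consumed = (1/1) × 68.52 = 68.52 mol
Pb remaining = 118.7 − 68.52 = 50.18 mol

50.2 mol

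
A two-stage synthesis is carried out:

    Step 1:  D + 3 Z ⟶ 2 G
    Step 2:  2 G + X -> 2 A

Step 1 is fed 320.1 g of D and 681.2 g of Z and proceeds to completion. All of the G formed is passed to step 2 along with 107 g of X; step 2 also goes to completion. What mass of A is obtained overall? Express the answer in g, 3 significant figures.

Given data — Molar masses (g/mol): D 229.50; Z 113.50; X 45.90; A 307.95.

859 g

Step 1:
n(D) = 320.1 / 229.50 = 1.395 mol
n(Z) = 681.2 / 113.50 = 6.002 mol
n/ν for D = 1.395/1 = 1.395
n/ν for Z = 6.002/3 = 2.001
Smallest n/ν is D → limiting reagent.
n(G) produced = (2/1) × 1.395 = 2.790 mol
Step 2:
n(G) available = 2.790 mol
n(X) = 107.0 / 45.90 = 2.331 mol
n/ν for G = 2.790/2 = 1.395
n/ν for X = 2.331/1 = 2.331
Smallest n/ν is G → limiting reagent.
n(A) = (2/2) × 2.790 = 2.790 mol
mass = 2.790 × 307.95 = 859.2 g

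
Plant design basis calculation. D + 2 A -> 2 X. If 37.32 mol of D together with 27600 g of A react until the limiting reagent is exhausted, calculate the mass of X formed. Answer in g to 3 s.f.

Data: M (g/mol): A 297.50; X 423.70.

n(D) = 37.32 mol
n(A) = 27600 / 297.50 = 92.77 mol
n/ν for D = 37.32/1 = 37.32
n/ν for A = 92.77/2 = 46.39
Smallest n/ν is D → limiting reagent.
n(X) = (2/1) × 37.32 = 74.64 mol
mass = 74.64 × 423.70 = 31620 g

31600 g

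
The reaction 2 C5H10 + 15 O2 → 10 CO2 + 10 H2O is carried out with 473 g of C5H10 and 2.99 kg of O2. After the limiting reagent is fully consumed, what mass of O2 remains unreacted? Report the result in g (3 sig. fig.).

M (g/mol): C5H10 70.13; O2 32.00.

n(C5H10) = 473.0 / 70.13 = 6.745 mol
n(O2) = 2.990×1000 / 32.00 = 93.44 mol
n/ν for C5H10 = 6.745/2 = 3.373
n/ν for O2 = 93.44/15 = 6.229
Smallest n/ν is C5H10 → limiting reagent.
O2 consumed = (15/2) × 6.745 = 50.59 mol
O2 remaining = 93.44 − 50.59 = 42.85 mol
mass = 42.85 × 32.00 = 1371 g

1370 g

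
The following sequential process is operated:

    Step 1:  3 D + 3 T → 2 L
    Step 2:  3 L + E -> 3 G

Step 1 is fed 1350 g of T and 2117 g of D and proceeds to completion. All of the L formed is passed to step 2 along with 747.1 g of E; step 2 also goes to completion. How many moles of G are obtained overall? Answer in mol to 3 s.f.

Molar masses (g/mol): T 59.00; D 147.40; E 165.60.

Step 1:
n(T) = 1350 / 59.00 = 22.88 mol
n(D) = 2117 / 147.40 = 14.36 mol
n/ν → T: 7.627, D: 4.787; D is limiting.
n(L) produced = (2/3) × 14.36 = 9.573 mol
Step 2:
n(L) available = 9.573 mol
n(E) = 747.1 / 165.60 = 4.511 mol
n/ν → L: 3.191, E: 4.511; L is limiting.
n(G) = (3/3) × 9.573 = 9.573 mol

9.57 mol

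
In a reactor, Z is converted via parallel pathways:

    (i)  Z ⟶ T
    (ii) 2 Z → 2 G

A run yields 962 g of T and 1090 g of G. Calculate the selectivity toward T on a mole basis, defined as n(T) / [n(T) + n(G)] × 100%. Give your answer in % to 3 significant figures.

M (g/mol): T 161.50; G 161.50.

46.9 %

n(T) = 962 / 161.50 = 5.957 mol
n(G) = 1090 / 161.50 = 6.749 mol
selectivity = 5.957/(5.957+6.749) × 100 = 46.88 %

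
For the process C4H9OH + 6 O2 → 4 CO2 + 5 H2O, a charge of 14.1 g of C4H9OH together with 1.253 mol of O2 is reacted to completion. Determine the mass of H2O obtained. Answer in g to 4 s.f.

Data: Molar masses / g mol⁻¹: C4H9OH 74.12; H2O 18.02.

17.14 g

n(C4H9OH) = 14.10 / 74.12 = 0.1902 mol
n(O2) = 1.253 mol
n/ν → C4H9OH: 0.1902, O2: 0.2088; C4H9OH is limiting.
n(H2O) = (5/1) × 0.1902 = 0.9510 mol
mass = 0.9510 × 18.02 = 17.14 g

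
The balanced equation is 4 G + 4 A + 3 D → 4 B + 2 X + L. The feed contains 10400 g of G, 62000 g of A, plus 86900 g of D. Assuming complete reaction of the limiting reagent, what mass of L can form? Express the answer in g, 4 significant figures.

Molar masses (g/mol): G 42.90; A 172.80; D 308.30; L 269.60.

16340 g

n(G) = 10400 / 42.90 = 242.4 mol
n(A) = 62000 / 172.80 = 358.8 mol
n(D) = 86900 / 308.30 = 281.9 mol
n/ν for G = 242.4/4 = 60.60
n/ν for A = 358.8/4 = 89.70
n/ν for D = 281.9/3 = 93.97
Smallest n/ν is G → limiting reagent.
n(L) = (1/4) × 242.4 = 60.60 mol
mass = 60.60 × 269.60 = 16340 g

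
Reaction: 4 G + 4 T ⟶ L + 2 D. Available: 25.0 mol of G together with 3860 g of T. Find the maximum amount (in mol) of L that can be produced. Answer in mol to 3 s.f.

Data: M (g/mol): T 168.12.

n(G) = 25.00 mol
n(T) = 3860 / 168.12 = 22.96 mol
n/ν → G: 6.250, T: 5.740; T is limiting.
n(L) = (1/4) × 22.96 = 5.740 mol

5.74 mol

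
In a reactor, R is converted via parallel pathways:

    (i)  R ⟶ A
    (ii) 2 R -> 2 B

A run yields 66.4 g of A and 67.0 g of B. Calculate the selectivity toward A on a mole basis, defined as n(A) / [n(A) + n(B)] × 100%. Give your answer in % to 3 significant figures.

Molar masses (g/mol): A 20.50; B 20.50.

49.8 %

n(A) = 66.4 / 20.50 = 3.239 mol
n(B) = 67.0 / 20.50 = 3.268 mol
selectivity = 3.239/(3.239+3.268) × 100 = 49.78 %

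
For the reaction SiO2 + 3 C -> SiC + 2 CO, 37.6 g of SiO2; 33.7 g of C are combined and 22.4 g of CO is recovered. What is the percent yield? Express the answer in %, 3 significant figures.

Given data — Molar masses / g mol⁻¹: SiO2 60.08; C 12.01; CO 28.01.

n(SiO2) = 37.60 / 60.08 = 0.6258 mol
n(C) = 33.70 / 12.01 = 2.806 mol
n/ν for SiO2 = 0.6258/1 = 0.6258
n/ν for C = 2.806/3 = 0.9353
Smallest n/ν is SiO2 → limiting reagent.
theoretical n(CO) = (2/1) × 0.6258 = 1.252 mol → 35.07 g
% yield = 22.4 / 35.07 × 100 = 63.87 %

63.9 %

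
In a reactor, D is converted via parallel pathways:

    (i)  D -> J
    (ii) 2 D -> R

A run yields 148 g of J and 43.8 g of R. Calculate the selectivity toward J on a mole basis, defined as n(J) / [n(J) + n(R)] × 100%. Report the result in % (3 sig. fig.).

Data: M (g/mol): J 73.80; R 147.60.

n(J) = 148 / 73.80 = 2.005 mol
n(R) = 43.8 / 147.60 = 0.2967 mol
selectivity = 2.005/(2.005+0.2967) × 100 = 87.11 %

87.1 %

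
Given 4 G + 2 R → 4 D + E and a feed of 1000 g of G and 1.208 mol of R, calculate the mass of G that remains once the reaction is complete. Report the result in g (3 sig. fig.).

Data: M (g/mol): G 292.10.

294 g

n(G) = 1000 / 292.10 = 3.423 mol
n(R) = 1.208 mol
n/ν for G = 3.423/4 = 0.8558
n/ν for R = 1.208/2 = 0.6040
Smallest n/ν is R → limiting reagent.
G consumed = (4/2) × 1.208 = 2.416 mol
G remaining = 3.423 − 2.416 = 1.007 mol
mass = 1.007 × 292.10 = 294.1 g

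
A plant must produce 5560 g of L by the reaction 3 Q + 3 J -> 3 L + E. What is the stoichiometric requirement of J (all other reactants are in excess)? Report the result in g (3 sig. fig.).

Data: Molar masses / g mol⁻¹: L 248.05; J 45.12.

n(L) = 5560 / 248.05 = 22.41 mol
n(J) = (3/3) × 22.41 = 22.41 mol
mass = 22.41 × 45.12 = 1011 g

1010 g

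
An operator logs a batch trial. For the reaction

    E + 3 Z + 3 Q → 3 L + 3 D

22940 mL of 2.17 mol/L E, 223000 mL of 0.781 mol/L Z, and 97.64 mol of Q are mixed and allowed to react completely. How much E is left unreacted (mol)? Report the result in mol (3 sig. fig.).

17.2 mol

n(E) = 2.17 × 22940/1000 = 49.78 mol
n(Z) = 0.781 × 223000/1000 = 174.2 mol
n(Q) = 97.64 mol
n/ν → E: 49.78, Z: 58.07, Q: 32.55; Q is limiting.
E consumed = (1/3) × 97.64 = 32.55 mol
E remaining = 49.78 − 32.55 = 17.23 mol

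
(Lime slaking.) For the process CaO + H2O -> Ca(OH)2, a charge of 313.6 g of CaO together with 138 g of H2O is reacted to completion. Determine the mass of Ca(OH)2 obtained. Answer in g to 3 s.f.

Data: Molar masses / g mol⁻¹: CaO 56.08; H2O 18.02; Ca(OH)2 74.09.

414 g

n(CaO) = 313.6 / 56.08 = 5.592 mol
n(H2O) = 138.0 / 18.02 = 7.658 mol
n/ν for CaO = 5.592/1 = 5.592
n/ν for H2O = 7.658/1 = 7.658
Smallest n/ν is CaO → limiting reagent.
n(Ca(OH)2) = (1/1) × 5.592 = 5.592 mol
mass = 5.592 × 74.09 = 414.3 g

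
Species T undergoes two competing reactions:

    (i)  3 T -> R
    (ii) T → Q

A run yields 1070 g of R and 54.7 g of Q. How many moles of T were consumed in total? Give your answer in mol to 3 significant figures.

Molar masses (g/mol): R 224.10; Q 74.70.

n(R) = 1070 / 224.10 = 4.775 mol
n(Q) = 54.7 / 74.70 = 0.7323 mol
n(T) via (i) = (3/1)×4.775 = 14.33 mol
n(T) via (ii) = (1/1)×0.7323 = 0.7323 mol
total n(T) = 14.33 + 0.7323 = 15.06 mol

15.1 mol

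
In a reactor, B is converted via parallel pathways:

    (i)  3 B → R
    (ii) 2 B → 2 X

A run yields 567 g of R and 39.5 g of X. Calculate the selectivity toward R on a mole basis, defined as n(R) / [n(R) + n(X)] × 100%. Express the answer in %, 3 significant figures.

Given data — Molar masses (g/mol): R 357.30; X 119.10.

n(R) = 567 / 357.30 = 1.587 mol
n(X) = 39.5 / 119.10 = 0.3317 mol
selectivity = 1.587/(1.587+0.3317) × 100 = 82.71 %

82.7 %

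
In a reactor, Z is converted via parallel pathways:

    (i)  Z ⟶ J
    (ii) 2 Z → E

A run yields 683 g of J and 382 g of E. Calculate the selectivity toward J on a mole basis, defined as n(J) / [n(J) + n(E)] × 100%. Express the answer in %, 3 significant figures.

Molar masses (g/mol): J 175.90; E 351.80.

n(J) = 683 / 175.90 = 3.883 mol
n(E) = 382 / 351.80 = 1.086 mol
selectivity = 3.883/(3.883+1.086) × 100 = 78.14 %

78.1 %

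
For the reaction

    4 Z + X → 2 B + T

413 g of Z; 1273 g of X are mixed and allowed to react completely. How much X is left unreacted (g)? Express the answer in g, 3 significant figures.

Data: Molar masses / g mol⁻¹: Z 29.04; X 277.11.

n(Z) = 413.0 / 29.04 = 14.22 mol
n(X) = 1273 / 277.11 = 4.594 mol
n/ν → Z: 3.555, X: 4.594; Z is limiting.
X consumed = (1/4) × 14.22 = 3.555 mol
X remaining = 4.594 − 3.555 = 1.039 mol
mass = 1.039 × 277.11 = 287.9 g

288 g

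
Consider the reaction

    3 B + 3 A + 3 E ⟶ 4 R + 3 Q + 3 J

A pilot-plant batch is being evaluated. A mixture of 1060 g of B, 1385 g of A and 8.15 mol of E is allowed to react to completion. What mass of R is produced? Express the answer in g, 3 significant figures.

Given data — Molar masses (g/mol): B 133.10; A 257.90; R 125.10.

896 g

n(B) = 1060 / 133.10 = 7.964 mol
n(A) = 1385 / 257.90 = 5.370 mol
n(E) = 8.150 mol
n/ν for B = 7.964/3 = 2.655
n/ν for A = 5.370/3 = 1.790
n/ν for E = 8.150/3 = 2.717
Smallest n/ν is A → limiting reagent.
n(R) = (4/3) × 5.370 = 7.160 mol
mass = 7.160 × 125.10 = 895.7 g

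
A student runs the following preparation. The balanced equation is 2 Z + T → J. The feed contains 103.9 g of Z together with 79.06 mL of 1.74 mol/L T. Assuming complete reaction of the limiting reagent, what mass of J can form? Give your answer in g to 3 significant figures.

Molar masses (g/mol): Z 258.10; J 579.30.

79.7 g

n(Z) = 103.9 / 258.10 = 0.4026 mol
n(T) = 1.74 × 79.06/1000 = 0.1376 mol
n/ν → Z: 0.2013, T: 0.1376; T is limiting.
n(J) = (1/1) × 0.1376 = 0.1376 mol
mass = 0.1376 × 579.30 = 79.71 g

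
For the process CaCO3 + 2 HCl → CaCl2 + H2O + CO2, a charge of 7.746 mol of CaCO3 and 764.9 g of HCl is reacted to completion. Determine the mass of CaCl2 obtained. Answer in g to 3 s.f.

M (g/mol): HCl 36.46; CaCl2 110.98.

860 g

n(CaCO3) = 7.746 mol
n(HCl) = 764.9 / 36.46 = 20.98 mol
n/ν for CaCO3 = 7.746/1 = 7.746
n/ν for HCl = 20.98/2 = 10.49
Smallest n/ν is CaCO3 → limiting reagent.
n(CaCl2) = (1/1) × 7.746 = 7.746 mol
mass = 7.746 × 110.98 = 859.7 g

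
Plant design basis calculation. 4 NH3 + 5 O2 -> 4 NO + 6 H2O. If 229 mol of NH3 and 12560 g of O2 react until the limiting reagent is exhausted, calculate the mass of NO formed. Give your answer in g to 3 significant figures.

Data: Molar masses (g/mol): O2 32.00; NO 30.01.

n(NH3) = 229.0 mol
n(O2) = 12560 / 32.00 = 392.5 mol
n/ν for NH3 = 229.0/4 = 57.25
n/ν for O2 = 392.5/5 = 78.50
Smallest n/ν is NH3 → limiting reagent.
n(NO) = (4/4) × 229.0 = 229.0 mol
mass = 229.0 × 30.01 = 6872 g

6870 g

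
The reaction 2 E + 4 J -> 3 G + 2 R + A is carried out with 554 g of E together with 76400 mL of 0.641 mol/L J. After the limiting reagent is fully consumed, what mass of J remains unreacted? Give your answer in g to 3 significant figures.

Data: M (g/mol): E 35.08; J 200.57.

n(E) = 554.0 / 35.08 = 15.79 mol
n(J) = 0.641 × 76400/1000 = 48.97 mol
n/ν → E: 7.895, J: 12.24; E is limiting.
J consumed = (4/2) × 15.79 = 31.58 mol
J remaining = 48.97 − 31.58 = 17.39 mol
mass = 17.39 × 200.57 = 3488 g

3490 g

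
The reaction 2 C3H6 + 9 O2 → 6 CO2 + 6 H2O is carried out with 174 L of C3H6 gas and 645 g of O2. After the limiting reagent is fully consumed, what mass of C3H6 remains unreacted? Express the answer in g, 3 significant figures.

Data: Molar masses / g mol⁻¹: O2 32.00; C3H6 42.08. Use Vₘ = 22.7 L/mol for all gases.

134 g

n(C3H6) = 174.0 / 22.7 = 7.665 mol
n(O2) = 645.0 / 32.00 = 20.16 mol
n/ν for C3H6 = 7.665/2 = 3.833
n/ν for O2 = 20.16/9 = 2.240
Smallest n/ν is O2 → limiting reagent.
C3H6 consumed = (2/9) × 20.16 = 4.480 mol
C3H6 remaining = 7.665 − 4.480 = 3.185 mol
mass = 3.185 × 42.08 = 134.0 g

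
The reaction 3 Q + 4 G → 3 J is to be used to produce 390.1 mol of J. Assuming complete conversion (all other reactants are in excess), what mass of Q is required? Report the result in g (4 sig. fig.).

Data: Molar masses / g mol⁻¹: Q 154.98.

n(J) = 390.1 mol
n(Q) = (3/3) × 390.1 = 390.1 mol
mass = 390.1 × 154.98 = 60460 g

60460 g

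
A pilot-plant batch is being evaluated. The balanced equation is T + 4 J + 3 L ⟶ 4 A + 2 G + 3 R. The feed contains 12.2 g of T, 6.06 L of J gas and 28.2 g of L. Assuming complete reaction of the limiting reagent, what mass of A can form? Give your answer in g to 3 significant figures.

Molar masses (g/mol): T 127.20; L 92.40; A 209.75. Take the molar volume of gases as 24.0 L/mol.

n(T) = 12.20 / 127.20 = 0.09591 mol
n(J) = 6.060 / 24.0 = 0.2525 mol
n(L) = 28.20 / 92.40 = 0.3052 mol
n/ν → T: 0.09591, J: 0.06313, L: 0.1017; J is limiting.
n(A) = (4/4) × 0.2525 = 0.2525 mol
mass = 0.2525 × 209.75 = 52.96 g

53.0 g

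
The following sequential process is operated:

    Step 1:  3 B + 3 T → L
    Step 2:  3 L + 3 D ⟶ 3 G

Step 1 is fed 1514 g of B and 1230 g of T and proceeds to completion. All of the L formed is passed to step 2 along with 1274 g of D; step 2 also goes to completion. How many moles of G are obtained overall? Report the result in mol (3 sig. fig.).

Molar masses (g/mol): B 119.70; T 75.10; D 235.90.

Step 1:
n(B) = 1514 / 119.70 = 12.65 mol
n(T) = 1230 / 75.10 = 16.38 mol
n/ν → B: 4.217, T: 5.460; B is limiting.
n(L) produced = (1/3) × 12.65 = 4.217 mol
Step 2:
n(L) available = 4.217 mol
n(D) = 1274 / 235.90 = 5.401 mol
n/ν → L: 1.406, D: 1.800; L is limiting.
n(G) = (3/3) × 4.217 = 4.217 mol

4.22 mol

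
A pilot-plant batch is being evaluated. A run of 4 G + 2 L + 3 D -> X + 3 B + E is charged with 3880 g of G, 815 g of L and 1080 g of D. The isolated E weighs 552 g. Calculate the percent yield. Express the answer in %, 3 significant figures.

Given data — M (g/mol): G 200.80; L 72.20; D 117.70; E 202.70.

n(G) = 3880 / 200.80 = 19.32 mol
n(L) = 815.0 / 72.20 = 11.29 mol
n(D) = 1080 / 117.70 = 9.176 mol
n/ν → G: 4.830, L: 5.645, D: 3.059; D is limiting.
theoretical n(E) = (1/3) × 9.176 = 3.059 mol → 620.1 g
% yield = 552 / 620.1 × 100 = 89.02 %

89.0 %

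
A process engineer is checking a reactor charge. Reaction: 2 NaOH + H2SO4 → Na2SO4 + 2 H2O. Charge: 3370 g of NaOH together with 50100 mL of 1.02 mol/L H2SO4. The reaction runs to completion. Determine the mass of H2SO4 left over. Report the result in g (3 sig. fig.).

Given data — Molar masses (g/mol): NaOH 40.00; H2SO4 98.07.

n(NaOH) = 3370 / 40.00 = 84.25 mol
n(H2SO4) = 1.02 × 50100/1000 = 51.10 mol
n/ν → NaOH: 42.13, H2SO4: 51.10; NaOH is limiting.
H2SO4 consumed = (1/2) × 84.25 = 42.13 mol
H2SO4 remaining = 51.10 − 42.13 = 8.970 mol
mass = 8.970 × 98.07 = 879.7 g

880 g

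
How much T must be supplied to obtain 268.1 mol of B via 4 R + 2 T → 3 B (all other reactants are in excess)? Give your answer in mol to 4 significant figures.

178.7 mol

n(B) = 268.1 mol
n(T) = (2/3) × 268.1 = 178.7 mol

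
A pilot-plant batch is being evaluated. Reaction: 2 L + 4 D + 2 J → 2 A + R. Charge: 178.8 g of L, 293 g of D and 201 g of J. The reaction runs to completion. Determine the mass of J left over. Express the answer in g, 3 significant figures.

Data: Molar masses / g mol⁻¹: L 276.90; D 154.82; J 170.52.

n(L) = 178.8 / 276.90 = 0.6457 mol
n(D) = 293.0 / 154.82 = 1.893 mol
n(J) = 201.0 / 170.52 = 1.179 mol
n/ν for L = 0.6457/2 = 0.3229
n/ν for D = 1.893/4 = 0.4733
n/ν for J = 1.179/2 = 0.5895
Smallest n/ν is L → limiting reagent.
J consumed = (2/2) × 0.6457 = 0.6457 mol
J remaining = 1.179 − 0.6457 = 0.5333 mol
mass = 0.5333 × 170.52 = 90.94 g

90.9 g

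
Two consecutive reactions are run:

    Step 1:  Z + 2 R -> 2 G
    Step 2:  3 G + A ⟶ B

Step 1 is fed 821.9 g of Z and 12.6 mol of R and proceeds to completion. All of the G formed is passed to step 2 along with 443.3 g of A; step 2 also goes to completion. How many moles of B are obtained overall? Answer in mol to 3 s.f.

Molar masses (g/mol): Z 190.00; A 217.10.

2.04 mol

Step 1:
n(Z) = 821.9 / 190.00 = 4.326 mol
n(R) = 12.60 mol
n/ν for Z = 4.326/1 = 4.326
n/ν for R = 12.60/2 = 6.300
Smallest n/ν is Z → limiting reagent.
n(G) produced = (2/1) × 4.326 = 8.652 mol
Step 2:
n(G) available = 8.652 mol
n(A) = 443.3 / 217.10 = 2.042 mol
n/ν for G = 8.652/3 = 2.884
n/ν for A = 2.042/1 = 2.042
Smallest n/ν is A → limiting reagent.
n(B) = (1/1) × 2.042 = 2.042 mol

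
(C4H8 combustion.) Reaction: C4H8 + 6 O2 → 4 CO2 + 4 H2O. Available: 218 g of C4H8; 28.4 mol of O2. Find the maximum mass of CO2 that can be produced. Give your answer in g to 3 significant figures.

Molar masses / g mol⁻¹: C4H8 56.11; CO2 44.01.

684 g

n(C4H8) = 218.0 / 56.11 = 3.885 mol
n(O2) = 28.40 mol
n/ν for C4H8 = 3.885/1 = 3.885
n/ν for O2 = 28.40/6 = 4.733
Smallest n/ν is C4H8 → limiting reagent.
n(CO2) = (4/1) × 3.885 = 15.54 mol
mass = 15.54 × 44.01 = 683.9 g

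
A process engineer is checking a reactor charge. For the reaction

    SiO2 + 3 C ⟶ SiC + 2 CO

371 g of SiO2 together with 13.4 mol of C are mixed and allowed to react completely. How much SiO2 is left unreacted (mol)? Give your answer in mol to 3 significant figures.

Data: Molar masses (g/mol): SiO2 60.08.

n(SiO2) = 371.0 / 60.08 = 6.175 mol
n(C) = 13.40 mol
n/ν → SiO2: 6.175, C: 4.467; C is limiting.
SiO2 consumed = (1/3) × 13.40 = 4.467 mol
SiO2 remaining = 6.175 − 4.467 = 1.708 mol

1.71 mol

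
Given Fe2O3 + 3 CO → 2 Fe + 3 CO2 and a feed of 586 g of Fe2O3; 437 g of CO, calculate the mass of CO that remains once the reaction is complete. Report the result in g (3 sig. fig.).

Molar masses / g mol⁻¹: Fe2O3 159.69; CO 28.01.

n(Fe2O3) = 586.0 / 159.69 = 3.670 mol
n(CO) = 437.0 / 28.01 = 15.60 mol
n/ν → Fe2O3: 3.670, CO: 5.200; Fe2O3 is limiting.
CO consumed = (3/1) × 3.670 = 11.01 mol
CO remaining = 15.60 − 11.01 = 4.590 mol
mass = 4.590 × 28.01 = 128.6 g

129 g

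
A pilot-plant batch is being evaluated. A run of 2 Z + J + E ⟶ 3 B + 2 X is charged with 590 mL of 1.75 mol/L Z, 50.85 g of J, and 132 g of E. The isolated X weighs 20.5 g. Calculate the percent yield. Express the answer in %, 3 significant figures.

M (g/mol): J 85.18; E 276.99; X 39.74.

54.1 %

n(Z) = 1.75 × 590.0/1000 = 1.033 mol
n(J) = 50.85 / 85.18 = 0.5970 mol
n(E) = 132.0 / 276.99 = 0.4766 mol
n/ν → Z: 0.5165, J: 0.5970, E: 0.4766; E is limiting.
theoretical n(X) = (2/1) × 0.4766 = 0.9532 mol → 37.88 g
% yield = 20.5 / 37.88 × 100 = 54.12 %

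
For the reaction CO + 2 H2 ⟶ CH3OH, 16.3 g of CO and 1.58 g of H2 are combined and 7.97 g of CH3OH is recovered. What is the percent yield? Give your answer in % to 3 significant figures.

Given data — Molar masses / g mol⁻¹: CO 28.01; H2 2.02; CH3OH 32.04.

63.6 %

n(CO) = 16.30 / 28.01 = 0.5819 mol
n(H2) = 1.580 / 2.02 = 0.7822 mol
n/ν for CO = 0.5819/1 = 0.5819
n/ν for H2 = 0.7822/2 = 0.3911
Smallest n/ν is H2 → limiting reagent.
theoretical n(CH3OH) = (1/2) × 0.7822 = 0.3911 mol → 12.53 g
% yield = 7.97 / 12.53 × 100 = 63.61 %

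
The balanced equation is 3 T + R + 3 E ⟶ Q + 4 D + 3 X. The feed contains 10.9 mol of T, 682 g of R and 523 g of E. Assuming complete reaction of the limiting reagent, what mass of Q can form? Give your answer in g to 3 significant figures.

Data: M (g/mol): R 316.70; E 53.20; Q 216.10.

n(T) = 10.90 mol
n(R) = 682.0 / 316.70 = 2.153 mol
n(E) = 523.0 / 53.20 = 9.831 mol
n/ν → T: 3.633, R: 2.153, E: 3.277; R is limiting.
n(Q) = (1/1) × 2.153 = 2.153 mol
mass = 2.153 × 216.10 = 465.3 g

465 g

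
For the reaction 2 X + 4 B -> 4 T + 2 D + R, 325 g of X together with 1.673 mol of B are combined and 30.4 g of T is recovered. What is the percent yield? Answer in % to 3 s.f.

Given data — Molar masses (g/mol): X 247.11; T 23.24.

78.2 %

n(X) = 325.0 / 247.11 = 1.315 mol
n(B) = 1.673 mol
n/ν for X = 1.315/2 = 0.6575
n/ν for B = 1.673/4 = 0.4183
Smallest n/ν is B → limiting reagent.
theoretical n(T) = (4/4) × 1.673 = 1.673 mol → 38.88 g
% yield = 30.4 / 38.88 × 100 = 78.19 %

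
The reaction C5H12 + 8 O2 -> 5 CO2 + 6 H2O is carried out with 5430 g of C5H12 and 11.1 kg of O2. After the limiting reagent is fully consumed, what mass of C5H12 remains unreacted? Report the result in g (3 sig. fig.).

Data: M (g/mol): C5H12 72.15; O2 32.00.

2300 g

n(C5H12) = 5430 / 72.15 = 75.26 mol
n(O2) = 11.10×1000 / 32.00 = 346.9 mol
n/ν for C5H12 = 75.26/1 = 75.26
n/ν for O2 = 346.9/8 = 43.36
Smallest n/ν is O2 → limiting reagent.
C5H12 consumed = (1/8) × 346.9 = 43.36 mol
C5H12 remaining = 75.26 − 43.36 = 31.90 mol
mass = 31.90 × 72.15 = 2302 g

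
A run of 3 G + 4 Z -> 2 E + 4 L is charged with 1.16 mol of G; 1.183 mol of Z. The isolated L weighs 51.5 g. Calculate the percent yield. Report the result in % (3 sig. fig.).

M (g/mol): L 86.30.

50.4 %

n(G) = 1.160 mol
n(Z) = 1.183 mol
n/ν for G = 1.160/3 = 0.3867
n/ν for Z = 1.183/4 = 0.2958
Smallest n/ν is Z → limiting reagent.
theoretical n(L) = (4/4) × 1.183 = 1.183 mol → 102.1 g
% yield = 51.5 / 102.1 × 100 = 50.44 %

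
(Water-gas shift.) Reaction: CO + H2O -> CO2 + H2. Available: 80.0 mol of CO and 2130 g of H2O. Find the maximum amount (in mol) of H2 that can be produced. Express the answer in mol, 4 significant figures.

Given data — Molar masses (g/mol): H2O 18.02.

n(CO) = 80.00 mol
n(H2O) = 2130 / 18.02 = 118.2 mol
n/ν → CO: 80.00, H2O: 118.2; CO is limiting.
n(H2) = (1/1) × 80.00 = 80.00 mol

80.00 mol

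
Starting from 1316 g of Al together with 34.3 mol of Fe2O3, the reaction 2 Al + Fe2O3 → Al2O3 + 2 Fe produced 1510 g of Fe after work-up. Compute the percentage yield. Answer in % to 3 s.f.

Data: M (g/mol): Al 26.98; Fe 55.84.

n(Al) = 1316 / 26.98 = 48.78 mol
n(Fe2O3) = 34.30 mol
n/ν for Al = 48.78/2 = 24.39
n/ν for Fe2O3 = 34.30/1 = 34.30
Smallest n/ν is Al → limiting reagent.
theoretical n(Fe) = (2/2) × 48.78 = 48.78 mol → 2724 g
% yield = 1510 / 2724 × 100 = 55.43 %

55.4 %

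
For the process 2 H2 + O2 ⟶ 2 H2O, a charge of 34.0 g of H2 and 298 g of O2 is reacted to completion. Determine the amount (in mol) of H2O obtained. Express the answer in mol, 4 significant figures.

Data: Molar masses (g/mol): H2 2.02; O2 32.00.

n(H2) = 34.00 / 2.02 = 16.83 mol
n(O2) = 298.0 / 32.00 = 9.313 mol
n/ν → H2: 8.415, O2: 9.313; H2 is limiting.
n(H2O) = (2/2) × 16.83 = 16.83 mol

16.83 mol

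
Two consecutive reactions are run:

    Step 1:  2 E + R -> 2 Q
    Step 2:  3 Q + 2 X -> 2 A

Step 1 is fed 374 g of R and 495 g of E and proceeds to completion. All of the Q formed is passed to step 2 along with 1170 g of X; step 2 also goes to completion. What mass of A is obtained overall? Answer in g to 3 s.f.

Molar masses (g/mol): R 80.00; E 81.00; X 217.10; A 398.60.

1620 g

Step 1:
n(R) = 374.0 / 80.00 = 4.675 mol
n(E) = 495.0 / 81.00 = 6.111 mol
n/ν for R = 4.675/1 = 4.675
n/ν for E = 6.111/2 = 3.056
Smallest n/ν is E → limiting reagent.
n(Q) produced = (2/2) × 6.111 = 6.111 mol
Step 2:
n(Q) available = 6.111 mol
n(X) = 1170 / 217.10 = 5.389 mol
n/ν for Q = 6.111/3 = 2.037
n/ν for X = 5.389/2 = 2.695
Smallest n/ν is Q → limiting reagent.
n(A) = (2/3) × 6.111 = 4.074 mol
mass = 4.074 × 398.60 = 1624 g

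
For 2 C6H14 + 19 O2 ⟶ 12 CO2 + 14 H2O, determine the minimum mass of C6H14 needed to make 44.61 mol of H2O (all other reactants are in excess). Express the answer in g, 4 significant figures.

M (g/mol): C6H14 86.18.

n(H2O) = 44.61 mol
n(C6H14) = (2/14) × 44.61 = 6.373 mol
mass = 6.373 × 86.18 = 549.2 g

549.2 g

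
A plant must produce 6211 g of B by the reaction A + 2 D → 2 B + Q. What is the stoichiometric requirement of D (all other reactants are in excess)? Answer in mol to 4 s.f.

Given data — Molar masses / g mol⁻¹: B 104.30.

59.55 mol

n(B) = 6211 / 104.30 = 59.55 mol
n(D) = (2/2) × 59.55 = 59.55 mol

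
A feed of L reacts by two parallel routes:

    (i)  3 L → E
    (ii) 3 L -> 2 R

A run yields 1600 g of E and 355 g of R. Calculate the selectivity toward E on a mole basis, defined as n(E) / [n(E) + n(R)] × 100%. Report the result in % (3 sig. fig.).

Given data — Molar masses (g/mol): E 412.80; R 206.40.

69.3 %

n(E) = 1600 / 412.80 = 3.876 mol
n(R) = 355 / 206.40 = 1.720 mol
selectivity = 3.876/(3.876+1.720) × 100 = 69.26 %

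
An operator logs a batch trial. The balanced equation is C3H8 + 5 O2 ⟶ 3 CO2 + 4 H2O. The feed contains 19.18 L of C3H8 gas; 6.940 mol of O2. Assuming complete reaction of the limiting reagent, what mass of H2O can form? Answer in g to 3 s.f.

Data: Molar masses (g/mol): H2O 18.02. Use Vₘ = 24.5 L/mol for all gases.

56.4 g

n(C3H8) = 19.18 / 24.5 = 0.7829 mol
n(O2) = 6.940 mol
n/ν for C3H8 = 0.7829/1 = 0.7829
n/ν for O2 = 6.940/5 = 1.388
Smallest n/ν is C3H8 → limiting reagent.
n(H2O) = (4/1) × 0.7829 = 3.132 mol
mass = 3.132 × 18.02 = 56.44 g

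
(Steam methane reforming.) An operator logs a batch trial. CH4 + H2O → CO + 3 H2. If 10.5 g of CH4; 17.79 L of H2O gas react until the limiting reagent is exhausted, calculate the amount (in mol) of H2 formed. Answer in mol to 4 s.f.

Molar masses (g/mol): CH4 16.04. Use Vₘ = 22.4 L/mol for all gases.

1.964 mol

n(CH4) = 10.50 / 16.04 = 0.6546 mol
n(H2O) = 17.79 / 22.4 = 0.7942 mol
n/ν for CH4 = 0.6546/1 = 0.6546
n/ν for H2O = 0.7942/1 = 0.7942
Smallest n/ν is CH4 → limiting reagent.
n(H2) = (3/1) × 0.6546 = 1.964 mol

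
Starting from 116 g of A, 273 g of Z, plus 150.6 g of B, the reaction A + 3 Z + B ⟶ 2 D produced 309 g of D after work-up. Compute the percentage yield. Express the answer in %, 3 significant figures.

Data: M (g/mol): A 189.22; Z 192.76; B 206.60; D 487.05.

n(A) = 116.0 / 189.22 = 0.6130 mol
n(Z) = 273.0 / 192.76 = 1.416 mol
n(B) = 150.6 / 206.60 = 0.7289 mol
n/ν for A = 0.6130/1 = 0.6130
n/ν for Z = 1.416/3 = 0.4720
n/ν for B = 0.7289/1 = 0.7289
Smallest n/ν is Z → limiting reagent.
theoretical n(D) = (2/3) × 1.416 = 0.9440 mol → 459.8 g
% yield = 309 / 459.8 × 100 = 67.20 %

67.2 %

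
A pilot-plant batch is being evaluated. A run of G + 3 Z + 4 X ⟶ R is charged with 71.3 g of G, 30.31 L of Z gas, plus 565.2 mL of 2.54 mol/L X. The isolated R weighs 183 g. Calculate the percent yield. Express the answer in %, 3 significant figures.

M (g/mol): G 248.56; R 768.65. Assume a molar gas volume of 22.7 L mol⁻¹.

n(G) = 71.30 / 248.56 = 0.2869 mol
n(Z) = 30.31 / 22.7 = 1.335 mol
n(X) = 2.54 × 565.2/1000 = 1.436 mol
n/ν → G: 0.2869, Z: 0.4450, X: 0.3590; G is limiting.
theoretical n(R) = (1/1) × 0.2869 = 0.2869 mol → 220.5 g
% yield = 183 / 220.5 × 100 = 82.99 %

83.0 %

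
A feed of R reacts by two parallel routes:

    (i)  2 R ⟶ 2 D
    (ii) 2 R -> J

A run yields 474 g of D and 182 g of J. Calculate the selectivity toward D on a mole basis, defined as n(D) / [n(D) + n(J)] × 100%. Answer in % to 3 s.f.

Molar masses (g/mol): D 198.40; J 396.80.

83.9 %

n(D) = 474 / 198.40 = 2.389 mol
n(J) = 182 / 396.80 = 0.4587 mol
selectivity = 2.389/(2.389+0.4587) × 100 = 83.89 %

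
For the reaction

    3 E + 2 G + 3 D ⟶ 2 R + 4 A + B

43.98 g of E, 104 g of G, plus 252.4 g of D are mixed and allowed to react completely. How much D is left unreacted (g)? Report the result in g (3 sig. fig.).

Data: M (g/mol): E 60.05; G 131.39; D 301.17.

31.8 g

n(E) = 43.98 / 60.05 = 0.7324 mol
n(G) = 104.0 / 131.39 = 0.7915 mol
n(D) = 252.4 / 301.17 = 0.8381 mol
n/ν for E = 0.7324/3 = 0.2441
n/ν for G = 0.7915/2 = 0.3958
n/ν for D = 0.8381/3 = 0.2794
Smallest n/ν is E → limiting reagent.
D consumed = (3/3) × 0.7324 = 0.7324 mol
D remaining = 0.8381 − 0.7324 = 0.1057 mol
mass = 0.1057 × 301.17 = 31.83 g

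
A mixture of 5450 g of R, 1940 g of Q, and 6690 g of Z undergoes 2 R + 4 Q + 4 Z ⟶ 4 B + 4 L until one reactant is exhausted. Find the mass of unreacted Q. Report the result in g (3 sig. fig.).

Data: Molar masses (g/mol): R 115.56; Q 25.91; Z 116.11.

447 g

n(R) = 5450 / 115.56 = 47.16 mol
n(Q) = 1940 / 25.91 = 74.87 mol
n(Z) = 6690 / 116.11 = 57.62 mol
n/ν → R: 23.58, Q: 18.72, Z: 14.41; Z is limiting.
Q consumed = (4/4) × 57.62 = 57.62 mol
Q remaining = 74.87 − 57.62 = 17.25 mol
mass = 17.25 × 25.91 = 446.9 g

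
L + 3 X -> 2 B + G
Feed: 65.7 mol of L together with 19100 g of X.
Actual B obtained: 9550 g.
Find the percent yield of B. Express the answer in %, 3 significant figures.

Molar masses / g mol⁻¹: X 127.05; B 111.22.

85.7 %

n(L) = 65.70 mol
n(X) = 19100 / 127.05 = 150.3 mol
n/ν → L: 65.70, X: 50.10; X is limiting.
theoretical n(B) = (2/3) × 150.3 = 100.2 mol → 11140 g
% yield = 9550 / 11140 × 100 = 85.73 %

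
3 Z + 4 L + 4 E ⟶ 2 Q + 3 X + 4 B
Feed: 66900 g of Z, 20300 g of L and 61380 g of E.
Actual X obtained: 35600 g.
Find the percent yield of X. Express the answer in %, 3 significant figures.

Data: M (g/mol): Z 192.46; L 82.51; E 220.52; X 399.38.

n(Z) = 66900 / 192.46 = 347.6 mol
n(L) = 20300 / 82.51 = 246.0 mol
n(E) = 61380 / 220.52 = 278.3 mol
n/ν for Z = 347.6/3 = 115.9
n/ν for L = 246.0/4 = 61.50
n/ν for E = 278.3/4 = 69.58
Smallest n/ν is L → limiting reagent.
theoretical n(X) = (3/4) × 246.0 = 184.5 mol → 73690 g
% yield = 35600 / 73690 × 100 = 48.31 %

48.3 %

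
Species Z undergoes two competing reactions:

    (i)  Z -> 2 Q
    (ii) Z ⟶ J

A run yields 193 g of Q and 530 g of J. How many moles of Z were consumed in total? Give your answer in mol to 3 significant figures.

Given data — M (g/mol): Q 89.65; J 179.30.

n(Q) = 193 / 89.65 = 2.153 mol
n(J) = 530 / 179.30 = 2.956 mol
n(Z) via (i) = (1/2)×2.153 = 1.077 mol
n(Z) via (ii) = (1/1)×2.956 = 2.956 mol
total n(Z) = 1.077 + 2.956 = 4.033 mol

4.03 mol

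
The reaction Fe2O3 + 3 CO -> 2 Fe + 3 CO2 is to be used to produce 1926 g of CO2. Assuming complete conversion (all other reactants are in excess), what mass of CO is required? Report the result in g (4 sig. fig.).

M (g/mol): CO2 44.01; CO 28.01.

n(CO2) = 1926 / 44.01 = 43.76 mol
n(CO) = (3/3) × 43.76 = 43.76 mol
mass = 43.76 × 28.01 = 1226 g

1226 g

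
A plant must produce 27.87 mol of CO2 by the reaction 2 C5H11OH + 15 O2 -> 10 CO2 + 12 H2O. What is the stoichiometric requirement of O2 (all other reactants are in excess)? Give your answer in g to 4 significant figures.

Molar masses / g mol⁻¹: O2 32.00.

1338 g

n(CO2) = 27.87 mol
n(O2) = (15/10) × 27.87 = 41.81 mol
mass = 41.81 × 32.00 = 1338 g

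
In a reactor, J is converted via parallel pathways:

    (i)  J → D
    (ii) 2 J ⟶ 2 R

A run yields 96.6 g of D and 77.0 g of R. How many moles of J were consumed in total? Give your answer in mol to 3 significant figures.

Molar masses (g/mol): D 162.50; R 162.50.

n(D) = 96.6 / 162.50 = 0.5945 mol
n(R) = 77.0 / 162.50 = 0.4738 mol
n(J) via (i) = (1/1)×0.5945 = 0.5945 mol
n(J) via (ii) = (2/2)×0.4738 = 0.4738 mol
total n(J) = 0.5945 + 0.4738 = 1.068 mol

1.07 mol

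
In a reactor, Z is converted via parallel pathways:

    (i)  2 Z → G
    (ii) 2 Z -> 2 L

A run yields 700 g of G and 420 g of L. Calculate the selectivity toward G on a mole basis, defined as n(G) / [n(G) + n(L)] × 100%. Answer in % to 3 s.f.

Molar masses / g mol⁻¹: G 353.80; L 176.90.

n(G) = 700 / 353.80 = 1.979 mol
n(L) = 420 / 176.90 = 2.374 mol
selectivity = 1.979/(1.979+2.374) × 100 = 45.46 %

45.5 %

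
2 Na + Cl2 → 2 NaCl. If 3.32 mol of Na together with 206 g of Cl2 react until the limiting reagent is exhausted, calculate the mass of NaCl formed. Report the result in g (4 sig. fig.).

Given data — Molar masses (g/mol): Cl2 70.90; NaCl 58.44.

n(Na) = 3.320 mol
n(Cl2) = 206.0 / 70.90 = 2.906 mol
n/ν → Na: 1.660, Cl2: 2.906; Na is limiting.
n(NaCl) = (2/2) × 3.320 = 3.320 mol
mass = 3.320 × 58.44 = 194.0 g

194.0 g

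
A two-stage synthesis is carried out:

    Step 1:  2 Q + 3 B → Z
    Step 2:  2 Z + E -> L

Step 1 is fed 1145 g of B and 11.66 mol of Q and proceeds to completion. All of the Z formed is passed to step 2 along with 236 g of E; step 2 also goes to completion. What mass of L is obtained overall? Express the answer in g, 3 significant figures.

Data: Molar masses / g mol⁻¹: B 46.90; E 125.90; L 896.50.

1680 g

Step 1:
n(B) = 1145 / 46.90 = 24.41 mol
n(Q) = 11.66 mol
n/ν for B = 24.41/3 = 8.137
n/ν for Q = 11.66/2 = 5.830
Smallest n/ν is Q → limiting reagent.
n(Z) produced = (1/2) × 11.66 = 5.830 mol
Step 2:
n(Z) available = 5.830 mol
n(E) = 236.0 / 125.90 = 1.875 mol
n/ν for Z = 5.830/2 = 2.915
n/ν for E = 1.875/1 = 1.875
Smallest n/ν is E → limiting reagent.
n(L) = (1/1) × 1.875 = 1.875 mol
mass = 1.875 × 896.50 = 1681 g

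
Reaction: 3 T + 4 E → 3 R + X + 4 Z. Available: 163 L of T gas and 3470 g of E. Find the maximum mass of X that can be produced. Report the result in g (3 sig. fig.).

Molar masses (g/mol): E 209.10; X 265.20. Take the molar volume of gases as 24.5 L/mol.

588 g

n(T) = 163.0 / 24.5 = 6.653 mol
n(E) = 3470 / 209.10 = 16.59 mol
n/ν for T = 6.653/3 = 2.218
n/ν for E = 16.59/4 = 4.148
Smallest n/ν is T → limiting reagent.
n(X) = (1/3) × 6.653 = 2.218 mol
mass = 2.218 × 265.20 = 588.2 g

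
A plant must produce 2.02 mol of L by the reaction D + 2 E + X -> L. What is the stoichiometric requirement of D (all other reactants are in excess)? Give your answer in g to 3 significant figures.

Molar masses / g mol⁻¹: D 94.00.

n(L) = 2.020 mol
n(D) = (1/1) × 2.020 = 2.020 mol
mass = 2.020 × 94.00 = 189.9 g

190 g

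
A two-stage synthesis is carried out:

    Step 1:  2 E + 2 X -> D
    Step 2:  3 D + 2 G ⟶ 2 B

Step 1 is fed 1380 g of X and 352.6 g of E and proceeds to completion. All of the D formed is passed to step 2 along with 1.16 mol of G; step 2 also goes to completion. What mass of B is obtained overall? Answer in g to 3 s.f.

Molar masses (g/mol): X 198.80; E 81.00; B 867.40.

1010 g

Step 1:
n(X) = 1380 / 198.80 = 6.942 mol
n(E) = 352.6 / 81.00 = 4.353 mol
n/ν for X = 6.942/2 = 3.471
n/ν for E = 4.353/2 = 2.177
Smallest n/ν is E → limiting reagent.
n(D) produced = (1/2) × 4.353 = 2.177 mol
Step 2:
n(D) available = 2.177 mol
n(G) = 1.160 mol
n/ν for D = 2.177/3 = 0.7257
n/ν for G = 1.160/2 = 0.5800
Smallest n/ν is G → limiting reagent.
n(B) = (2/2) × 1.160 = 1.160 mol
mass = 1.160 × 867.40 = 1006 g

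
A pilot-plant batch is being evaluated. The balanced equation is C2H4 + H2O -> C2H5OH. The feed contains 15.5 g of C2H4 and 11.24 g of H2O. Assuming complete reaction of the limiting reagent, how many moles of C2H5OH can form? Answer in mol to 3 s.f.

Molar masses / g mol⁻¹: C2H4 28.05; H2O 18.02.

n(C2H4) = 15.50 / 28.05 = 0.5526 mol
n(H2O) = 11.24 / 18.02 = 0.6238 mol
n/ν for C2H4 = 0.5526/1 = 0.5526
n/ν for H2O = 0.6238/1 = 0.6238
Smallest n/ν is C2H4 → limiting reagent.
n(C2H5OH) = (1/1) × 0.5526 = 0.5526 mol

0.553 mol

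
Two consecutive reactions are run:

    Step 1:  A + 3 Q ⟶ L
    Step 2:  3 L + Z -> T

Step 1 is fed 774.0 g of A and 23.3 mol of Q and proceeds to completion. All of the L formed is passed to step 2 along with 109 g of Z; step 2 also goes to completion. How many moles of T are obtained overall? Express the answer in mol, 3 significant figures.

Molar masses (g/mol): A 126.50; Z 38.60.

2.04 mol

Step 1:
n(A) = 774.0 / 126.50 = 6.119 mol
n(Q) = 23.30 mol
n/ν for A = 6.119/1 = 6.119
n/ν for Q = 23.30/3 = 7.767
Smallest n/ν is A → limiting reagent.
n(L) produced = (1/1) × 6.119 = 6.119 mol
Step 2:
n(L) available = 6.119 mol
n(Z) = 109.0 / 38.60 = 2.824 mol
n/ν for L = 6.119/3 = 2.040
n/ν for Z = 2.824/1 = 2.824
Smallest n/ν is L → limiting reagent.
n(T) = (1/3) × 6.119 = 2.040 mol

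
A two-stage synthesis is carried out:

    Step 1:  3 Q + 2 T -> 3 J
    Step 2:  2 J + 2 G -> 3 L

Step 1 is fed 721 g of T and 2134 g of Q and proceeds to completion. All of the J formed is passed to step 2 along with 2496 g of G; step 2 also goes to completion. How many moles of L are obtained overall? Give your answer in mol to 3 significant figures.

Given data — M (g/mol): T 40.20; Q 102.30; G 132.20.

Step 1:
n(T) = 721.0 / 40.20 = 17.94 mol
n(Q) = 2134 / 102.30 = 20.86 mol
n/ν for T = 17.94/2 = 8.970
n/ν for Q = 20.86/3 = 6.953
Smallest n/ν is Q → limiting reagent.
n(J) produced = (3/3) × 20.86 = 20.86 mol
Step 2:
n(J) available = 20.86 mol
n(G) = 2496 / 132.20 = 18.88 mol
n/ν for J = 20.86/2 = 10.43
n/ν for G = 18.88/2 = 9.440
Smallest n/ν is G → limiting reagent.
n(L) = (3/2) × 18.88 = 28.32 mol

28.3 mol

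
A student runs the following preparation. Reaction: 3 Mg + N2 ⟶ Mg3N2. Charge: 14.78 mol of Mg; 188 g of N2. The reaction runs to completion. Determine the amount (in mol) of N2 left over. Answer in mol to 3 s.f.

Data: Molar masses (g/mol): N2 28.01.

n(Mg) = 14.78 mol
n(N2) = 188.0 / 28.01 = 6.712 mol
n/ν for Mg = 14.78/3 = 4.927
n/ν for N2 = 6.712/1 = 6.712
Smallest n/ν is Mg → limiting reagent.
N2 consumed = (1/3) × 14.78 = 4.927 mol
N2 remaining = 6.712 − 4.927 = 1.785 mol

1.79 mol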